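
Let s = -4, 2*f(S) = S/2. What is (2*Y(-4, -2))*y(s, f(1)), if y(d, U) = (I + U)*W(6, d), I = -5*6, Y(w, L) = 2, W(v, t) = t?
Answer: 476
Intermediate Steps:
I = -30
f(S) = S/4 (f(S) = (S/2)/2 = S/4)
y(d, U) = d*(-30 + U) (y(d, U) = (-30 + U)*d = d*(-30 + U))
(2*Y(-4, -2))*y(s, f(1)) = (2*2)*(-4*(-30 + (¼)*1)) = 4*(-4*(-30 + ¼)) = 4*(-4*(-119/4)) = 4*119 = 476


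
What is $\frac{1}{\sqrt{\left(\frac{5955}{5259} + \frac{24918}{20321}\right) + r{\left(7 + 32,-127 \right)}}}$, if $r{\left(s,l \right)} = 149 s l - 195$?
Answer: $- \frac{i \sqrt{936746179682617347841}}{26296317736457} \approx - 0.0011639 i$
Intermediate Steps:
$r{\left(s,l \right)} = -195 + 149 l s$ ($r{\left(s,l \right)} = 149 l s - 195 = -195 + 149 l s$)
$\frac{1}{\sqrt{\left(\frac{5955}{5259} + \frac{24918}{20321}\right) + r{\left(7 + 32,-127 \right)}}} = \frac{1}{\sqrt{\left(\frac{5955}{5259} + \frac{24918}{20321}\right) + \left(-195 + 149 \left(-127\right) \left(7 + 32\right)\right)}} = \frac{1}{\sqrt{\left(5955 \cdot \frac{1}{5259} + 24918 \cdot \frac{1}{20321}\right) + \left(-195 + 149 \left(-127\right) 39\right)}} = \frac{1}{\sqrt{\left(\frac{1985}{1753} + \frac{24918}{20321}\right) - 738192}} = \frac{1}{\sqrt{\frac{84018439}{35622713} - 738192}} = \frac{1}{\sqrt{- \frac{26296317736457}{35622713}}} = \frac{1}{\frac{1}{35622713} i \sqrt{936746179682617347841}} = - \frac{i \sqrt{936746179682617347841}}{26296317736457}$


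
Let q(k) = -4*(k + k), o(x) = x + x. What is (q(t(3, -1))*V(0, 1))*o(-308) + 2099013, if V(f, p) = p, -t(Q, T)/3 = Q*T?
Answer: 2143365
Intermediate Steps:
t(Q, T) = -3*Q*T
o(x) = 2*x
q(k) = -8*k
(q(t(3, -1))*V(0, 1))*o(-308) + 2099013 = (-(-24)*3*(-1)*1)*(2*(-308)) + 2099013 = (-8*9*1)*(-616) + 2099013 = -72*1*(-616) + 2099013 = -72*(-616) + 2099013 = 44352 + 2099013 = 2143365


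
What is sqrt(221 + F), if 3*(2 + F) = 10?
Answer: sqrt(2001)/3 ≈ 14.911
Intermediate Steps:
F = 4/3 (F = -2 + (1/3)*10 = -2 + 10/3 = 4/3 ≈ 1.3333)
sqrt(221 + F) = sqrt(221 + 4/3) = sqrt(667/3) = sqrt(2001)/3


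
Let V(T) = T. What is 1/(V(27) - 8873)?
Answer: -1/8846 ≈ -0.00011305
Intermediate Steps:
1/(V(27) - 8873) = 1/(27 - 8873) = 1/(-8846) = -1/8846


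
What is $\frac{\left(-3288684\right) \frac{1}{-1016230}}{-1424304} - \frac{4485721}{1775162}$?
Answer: $- \frac{38647203356698471}{15294082070366280} \approx -2.5269$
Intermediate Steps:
$\frac{\left(-3288684\right) \frac{1}{-1016230}}{-1424304} - \frac{4485721}{1775162} = \left(-3288684\right) \left(- \frac{1}{1016230}\right) \left(- \frac{1}{1424304}\right) - \frac{4485721}{1775162} = \frac{1644342}{508115} \left(- \frac{1}{1424304}\right) - \frac{4485721}{1775162} = - \frac{39151}{17231195880} - \frac{4485721}{1775162} = - \frac{38647203356698471}{15294082070366280}$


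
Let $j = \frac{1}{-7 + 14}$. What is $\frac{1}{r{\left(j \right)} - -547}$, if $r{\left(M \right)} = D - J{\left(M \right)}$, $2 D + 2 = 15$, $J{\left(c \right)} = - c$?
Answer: $\frac{14}{7751} \approx 0.0018062$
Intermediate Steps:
$D = \frac{13}{2}$ ($D = -1 + \frac{1}{2} \cdot 15 = -1 + \frac{15}{2} = \frac{13}{2} \approx 6.5$)
$j = \frac{1}{7} \approx 0.14286$
$r{\left(M \right)} = \frac{13}{2} + M$ ($r{\left(M \right)} = \frac{13}{2} - - M = \frac{13}{2} + M$)
$\frac{1}{r{\left(j \right)} - -547} = \frac{1}{\left(\frac{13}{2} + \frac{1}{7}\right) - -547} = \frac{1}{\frac{93}{14} + 547} = \frac{1}{\frac{7751}{14}} = \frac{14}{7751}$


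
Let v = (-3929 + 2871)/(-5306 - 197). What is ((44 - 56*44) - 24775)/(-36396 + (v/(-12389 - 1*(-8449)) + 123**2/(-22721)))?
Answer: 956938888087350/1280727523612337 ≈ 0.74718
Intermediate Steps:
v = 1058/5503 (v = -1058/(-5503) = -1058*(-1/5503) = 1058/5503 ≈ 0.19226)
((44 - 56*44) - 24775)/(-36396 + (v/(-12389 - 1*(-8449)) + 123**2/(-22721))) = ((44 - 56*44) - 24775)/(-36396 + (1058/(5503*(-12389 - 1*(-8449))) + 123**2/(-22721))) = ((44 - 2464) - 24775)/(-36396 + (1058/(5503*(-12389 + 8449)) + 15129*(-1/22721))) = (-2420 - 24775)/(-36396 + ((1058/5503)/(-3940) - 15129/22721)) = -27195/(-36396 + ((1058/5503)*(-1/3940) - 15129/22721)) = -27195/(-36396 + (-529/10840910 - 15129/22721)) = -27195/(-36396 - 164024146799/246316316110) = -27195/(-8965092665286359/246316316110) = -27195*(-246316316110/8965092665286359) = 956938888087350/1280727523612337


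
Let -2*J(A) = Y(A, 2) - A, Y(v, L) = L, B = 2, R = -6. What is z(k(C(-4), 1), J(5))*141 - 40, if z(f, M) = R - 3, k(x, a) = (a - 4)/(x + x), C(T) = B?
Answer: -1309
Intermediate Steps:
C(T) = 2
k(x, a) = (-4 + a)/(2*x) (k(x, a) = (-4 + a)/((2*x)) = (-4 + a)*(1/(2*x)) = (-4 + a)/(2*x))
J(A) = -1 + A/2 (J(A) = -(2 - A)/2 = -1 + A/2)
z(f, M) = -9 (z(f, M) = -6 - 3 = -9)
z(k(C(-4), 1), J(5))*141 - 40 = -9*141 - 40 = -1269 - 40 = -1309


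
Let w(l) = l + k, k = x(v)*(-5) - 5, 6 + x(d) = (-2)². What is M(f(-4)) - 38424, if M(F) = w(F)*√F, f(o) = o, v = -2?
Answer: -38424 + 2*I ≈ -38424.0 + 2.0*I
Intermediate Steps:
x(d) = -2 (x(d) = -6 + (-2)² = -6 + 4 = -2)
k = 5 (k = -2*(-5) - 5 = 10 - 5 = 5)
w(l) = 5 + l (w(l) = l + 5 = 5 + l)
M(F) = √F*(5 + F) (M(F) = (5 + F)*√F = √F*(5 + F))
M(f(-4)) - 38424 = √(-4)*(5 - 4) - 38424 = (2*I)*1 - 38424 = 2*I - 38424 = -38424 + 2*I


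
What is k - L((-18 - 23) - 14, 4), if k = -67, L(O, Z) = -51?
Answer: -16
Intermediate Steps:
k - L((-18 - 23) - 14, 4) = -67 - 1*(-51) = -67 + 51 = -16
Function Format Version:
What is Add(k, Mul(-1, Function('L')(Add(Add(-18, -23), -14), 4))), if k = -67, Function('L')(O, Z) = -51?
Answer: -16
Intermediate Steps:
Add(k, Mul(-1, Function('L')(Add(Add(-18, -23), -14), 4))) = Add(-67, Mul(-1, -51)) = Add(-67, 51) = -16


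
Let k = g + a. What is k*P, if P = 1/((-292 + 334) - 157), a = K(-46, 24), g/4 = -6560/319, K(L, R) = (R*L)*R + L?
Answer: 8493138/36685 ≈ 231.52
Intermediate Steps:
K(L, R) = L + L*R² (K(L, R) = (L*R)*R + L = L*R² + L = L + L*R²)
g = -26240/319 (g = 4*(-6560/319) = -26240/319 ≈ -82.257)
a = -26542 (a = -46*(1 + 24²) = -46*(1 + 576) = -46*577 = -26542)
k = -8493138/319 (k = -26240/319 - 26542 = -8493138/319 ≈ -26624.)
P = -1/115 (P = 1/(42 - 157) = 1/(-115) = -1/115 ≈ -0.0086956)
k*P = -8493138/319*(-1/115) = 8493138/36685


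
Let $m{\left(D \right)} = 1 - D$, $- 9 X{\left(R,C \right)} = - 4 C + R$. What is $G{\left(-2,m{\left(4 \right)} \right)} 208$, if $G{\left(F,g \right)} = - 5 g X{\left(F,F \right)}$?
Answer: $-2080$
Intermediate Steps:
$X{\left(R,C \right)} = - \frac{R}{9} + \frac{4 C}{9}$ ($X{\left(R,C \right)} = - \frac{- 4 C + R}{9} = - \frac{R - 4 C}{9} = - \frac{R}{9} + \frac{4 C}{9}$)
$G{\left(F,g \right)} = - \frac{5 F g}{3}$ ($G{\left(F,g \right)} = - 5 g \left(- \frac{F}{9} + \frac{4 F}{9}\right) = - 5 g \frac{F}{3} = - \frac{5 F g}{3}$)
$G{\left(-2,m{\left(4 \right)} \right)} 208 = \left(- \frac{5}{3}\right) \left(-2\right) \left(1 - 4\right) 208 = \left(- \frac{5}{3}\right) \left(-2\right) \left(-3\right) 208 = \left(-10\right) 208 = -2080$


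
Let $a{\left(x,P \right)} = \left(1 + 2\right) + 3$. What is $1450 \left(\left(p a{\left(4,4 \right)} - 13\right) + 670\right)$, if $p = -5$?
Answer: $909150$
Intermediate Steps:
$a{\left(x,P \right)} = 6$ ($a{\left(x,P \right)} = 3 + 3 = 6$)
$1450 \left(\left(p a{\left(4,4 \right)} - 13\right) + 670\right) = 1450 \left(\left(\left(-5\right) 6 - 13\right) + 670\right) = 1450 \left(\left(-30 - 13\right) + 670\right) = 1450 \left(-43 + 670\right) = 1450 \cdot 627 = 909150$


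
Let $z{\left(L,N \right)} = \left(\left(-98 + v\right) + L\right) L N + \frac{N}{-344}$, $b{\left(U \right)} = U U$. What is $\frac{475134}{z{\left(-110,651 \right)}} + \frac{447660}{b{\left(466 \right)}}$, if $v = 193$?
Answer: $\frac{16742231767693}{6686720918087} \approx 2.5038$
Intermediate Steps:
$b{\left(U \right)} = U^{2}$
$z{\left(L,N \right)} = - \frac{N}{344} + L N \left(95 + L\right)$ ($z{\left(L,N \right)} = \left(\left(-98 + 193\right) + L\right) L N + \frac{N}{-344} = \left(95 + L\right) L N + N \left(- \frac{1}{344}\right) = L \left(95 + L\right) N - \frac{N}{344} = L N \left(95 + L\right) - \frac{N}{344} = - \frac{N}{344} + L N \left(95 + L\right)$)
$\frac{475134}{z{\left(-110,651 \right)}} + \frac{447660}{b{\left(466 \right)}} = \frac{475134}{\frac{1}{344} \cdot 651 \left(-1 + 344 \left(-110\right)^{2} + 32680 \left(-110\right)\right)} + \frac{447660}{466^{2}} = \frac{475134}{\frac{1}{344} \cdot 651 \left(-1 + 344 \cdot 12100 - 3594800\right)} + \frac{447660}{217156} = \frac{475134}{\frac{1}{344} \cdot 651 \left(-1 + 4162400 - 3594800\right)} + 447660 \cdot \frac{1}{217156} = \frac{475134}{\frac{1}{344} \cdot 651 \cdot 567599} + \frac{111915}{54289} = \frac{475134}{\frac{369506949}{344}} + \frac{111915}{54289} = 475134 \cdot \frac{344}{369506949} + \frac{111915}{54289} = \frac{54482032}{123168983} + \frac{111915}{54289} = \frac{16742231767693}{6686720918087}$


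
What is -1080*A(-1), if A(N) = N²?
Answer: -1080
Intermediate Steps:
-1080*A(-1) = -1080*(-1)² = -1080*1 = -1080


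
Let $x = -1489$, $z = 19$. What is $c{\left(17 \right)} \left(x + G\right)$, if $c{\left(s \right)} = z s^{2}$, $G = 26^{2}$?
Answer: $-4464183$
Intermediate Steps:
$G = 676$
$c{\left(s \right)} = 19 s^{2}$
$c{\left(17 \right)} \left(x + G\right) = 19 \cdot 17^{2} \left(-1489 + 676\right) = 19 \cdot 289 \left(-813\right) = 5491 \left(-813\right) = -4464183$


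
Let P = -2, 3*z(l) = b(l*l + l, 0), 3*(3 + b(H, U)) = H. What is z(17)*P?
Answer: -66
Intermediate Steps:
b(H, U) = -3 + H/3
z(l) = -1 + l/9 + l²/9 (z(l) = (-3 + (l*l + l)/3)/3 = (-3 + (l² + l)/3)/3 = (-3 + (l + l²)/3)/3 = (-3 + (l/3 + l²/3))/3 = (-3 + l/3 + l²/3)/3 = -1 + l/9 + l²/9)
z(17)*P = (-1 + (⅑)*17*(1 + 17))*(-2) = (-1 + (⅑)*17*18)*(-2) = (-1 + 34)*(-2) = 33*(-2) = -66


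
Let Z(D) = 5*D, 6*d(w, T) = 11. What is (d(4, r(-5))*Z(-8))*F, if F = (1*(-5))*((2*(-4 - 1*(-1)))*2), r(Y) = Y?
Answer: -4400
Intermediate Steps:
d(w, T) = 11/6 (d(w, T) = (1/6)*11 = 11/6)
F = 60 (F = -5*2*(-4 + 1)*2 = -5*2*(-3)*2 = -(-30)*2 = -5*(-12) = 60)
(d(4, r(-5))*Z(-8))*F = (11*(5*(-8))/6)*60 = ((11/6)*(-40))*60 = -220/3*60 = -4400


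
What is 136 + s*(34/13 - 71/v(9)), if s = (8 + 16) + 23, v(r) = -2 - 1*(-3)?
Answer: -40015/13 ≈ -3078.1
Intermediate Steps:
v(r) = 1 (v(r) = -2 + 3 = 1)
s = 47 (s = 24 + 23 = 47)
136 + s*(34/13 - 71/v(9)) = 136 + 47*(34/13 - 71/1) = 136 + 47*(34*(1/13) - 71*1) = 136 + 47*(34/13 - 71) = 136 + 47*(-889/13) = 136 - 41783/13 = -40015/13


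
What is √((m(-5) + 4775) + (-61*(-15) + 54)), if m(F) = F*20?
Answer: 2*√1411 ≈ 75.127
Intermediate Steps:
m(F) = 20*F
√((m(-5) + 4775) + (-61*(-15) + 54)) = √((20*(-5) + 4775) + (-61*(-15) + 54)) = √((-100 + 4775) + (915 + 54)) = √(4675 + 969) = √5644 = 2*√1411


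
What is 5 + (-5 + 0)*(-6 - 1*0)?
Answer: 35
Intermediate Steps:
5 + (-5 + 0)*(-6 - 1*0) = 5 - 5*(-6 + 0) = 5 - 5*(-6) = 5 + 30 = 35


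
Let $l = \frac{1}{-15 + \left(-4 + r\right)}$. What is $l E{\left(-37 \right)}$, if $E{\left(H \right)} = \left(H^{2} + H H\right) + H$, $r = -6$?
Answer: $- \frac{2701}{25} \approx -108.04$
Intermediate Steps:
$E{\left(H \right)} = H + 2 H^{2}$ ($E{\left(H \right)} = \left(H^{2} + H^{2}\right) + H = 2 H^{2} + H = H + 2 H^{2}$)
$l = - \frac{1}{25}$ ($l = \frac{1}{-15 - 10} = \frac{1}{-25} = - \frac{1}{25} \approx -0.04$)
$l E{\left(-37 \right)} = - \frac{\left(-37\right) \left(1 + 2 \left(-37\right)\right)}{25} = - \frac{\left(-37\right) \left(1 - 74\right)}{25} = - \frac{\left(-37\right) \left(-73\right)}{25} = \left(- \frac{1}{25}\right) 2701 = - \frac{2701}{25}$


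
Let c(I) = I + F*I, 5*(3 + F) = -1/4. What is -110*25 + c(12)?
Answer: -13873/5 ≈ -2774.6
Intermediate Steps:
F = -61/20 (F = -3 + (-1/4)/5 = -3 + (-1*1/4)/5 = -3 + (1/5)*(-1/4) = -3 - 1/20 = -61/20 ≈ -3.0500)
c(I) = -41*I/20 (c(I) = I - 61*I/20 = -41*I/20)
-110*25 + c(12) = -110*25 - 41/20*12 = -2750 - 123/5 = -13873/5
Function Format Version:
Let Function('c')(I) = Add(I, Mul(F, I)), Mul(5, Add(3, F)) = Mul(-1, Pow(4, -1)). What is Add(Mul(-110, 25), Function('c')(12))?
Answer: Rational(-13873, 5) ≈ -2774.6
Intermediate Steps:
F = Rational(-61, 20) (F = Add(-3, Mul(Rational(1, 5), Mul(-1, Pow(4, -1)))) = Add(-3, Mul(Rational(1, 5), Mul(-1, Rational(1, 4)))) = Add(-3, Mul(Rational(1, 5), Rational(-1, 4))) = Add(-3, Rational(-1, 20)) = Rational(-61, 20) ≈ -3.0500)
Function('c')(I) = Mul(Rational(-41, 20), I) (Function('c')(I) = Add(I, Mul(Rational(-61, 20), I)) = Mul(Rational(-41, 20), I))
Add(Mul(-110, 25), Function('c')(12)) = Add(Mul(-110, 25), Mul(Rational(-41, 20), 12)) = Add(-2750, Rational(-123, 5)) = Rational(-13873, 5)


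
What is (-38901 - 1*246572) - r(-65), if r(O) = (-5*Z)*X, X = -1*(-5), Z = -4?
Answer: -285573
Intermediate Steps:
X = 5
r(O) = 100 (r(O) = -5*(-4)*5 = 20*5 = 100)
(-38901 - 1*246572) - r(-65) = (-38901 - 1*246572) - 1*100 = (-38901 - 246572) - 100 = -285473 - 100 = -285573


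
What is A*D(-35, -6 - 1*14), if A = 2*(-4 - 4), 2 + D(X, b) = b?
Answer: 352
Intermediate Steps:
D(X, b) = -2 + b
A = -16 (A = 2*(-8) = -16)
A*D(-35, -6 - 1*14) = -16*(-2 + (-6 - 1*14)) = -16*(-2 + (-6 - 14)) = -16*(-2 - 20) = -16*(-22) = 352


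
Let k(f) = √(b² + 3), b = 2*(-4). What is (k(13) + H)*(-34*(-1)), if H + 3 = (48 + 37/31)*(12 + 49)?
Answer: 3159688/31 + 34*√67 ≈ 1.0220e+5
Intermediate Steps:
b = -8
H = 92932/31 (H = -3 + (48 + 37/31)*(12 + 49) = -3 + (48 + 37*(1/31))*61 = -3 + (48 + 37/31)*61 = -3 + (1525/31)*61 = -3 + 93025/31 = 92932/31 ≈ 2997.8)
k(f) = √67 (k(f) = √((-8)² + 3) = √(64 + 3) = √67)
(k(13) + H)*(-34*(-1)) = (√67 + 92932/31)*(-34*(-1)) = (92932/31 + √67)*34 = 3159688/31 + 34*√67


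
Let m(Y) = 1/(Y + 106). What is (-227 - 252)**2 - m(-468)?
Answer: 83057643/362 ≈ 2.2944e+5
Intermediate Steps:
m(Y) = 1/(106 + Y)
(-227 - 252)**2 - m(-468) = (-227 - 252)**2 - 1/(106 - 468) = (-479)**2 - 1/(-362) = 229441 - 1*(-1/362) = 229441 + 1/362 = 83057643/362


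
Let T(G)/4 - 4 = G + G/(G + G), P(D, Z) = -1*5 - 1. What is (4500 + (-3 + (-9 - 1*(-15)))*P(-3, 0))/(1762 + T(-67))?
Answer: 83/28 ≈ 2.9643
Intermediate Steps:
P(D, Z) = -6 (P(D, Z) = -5 - 1 = -6)
T(G) = 18 + 4*G (T(G) = 16 + 4*(G + G/(G + G)) = 16 + 4*(G + G/((2*G))) = 16 + 4*(G + (1/(2*G))*G) = 16 + 4*(G + 1/2) = 16 + 4*(1/2 + G) = 16 + (2 + 4*G) = 18 + 4*G)
(4500 + (-3 + (-9 - 1*(-15)))*P(-3, 0))/(1762 + T(-67)) = (4500 + (-3 + (-9 - 1*(-15)))*(-6))/(1762 + (18 + 4*(-67))) = (4500 + (-3 + (-9 + 15))*(-6))/(1762 + (18 - 268)) = (4500 + (-3 + 6)*(-6))/(1762 - 250) = (4500 + 3*(-6))/1512 = (4500 - 18)*(1/1512) = 4482*(1/1512) = 83/28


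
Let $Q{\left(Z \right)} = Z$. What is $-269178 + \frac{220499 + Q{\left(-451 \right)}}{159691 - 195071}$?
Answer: $- \frac{2380934422}{8845} \approx -2.6918 \cdot 10^{5}$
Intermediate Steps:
$-269178 + \frac{220499 + Q{\left(-451 \right)}}{159691 - 195071} = -269178 + \frac{220499 - 451}{159691 - 195071} = -269178 + \frac{220048}{159691 - 195071} = -269178 + \frac{220048}{-35380} = -269178 + 220048 \left(- \frac{1}{35380}\right) = -269178 - \frac{55012}{8845} = - \frac{2380934422}{8845}$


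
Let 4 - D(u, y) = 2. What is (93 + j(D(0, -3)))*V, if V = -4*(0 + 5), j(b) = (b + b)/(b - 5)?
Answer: -5500/3 ≈ -1833.3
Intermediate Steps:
D(u, y) = 2 (D(u, y) = 4 - 1*2 = 4 - 2 = 2)
j(b) = 2*b/(-5 + b) (j(b) = (2*b)/(-5 + b) = 2*b/(-5 + b))
V = -20 (V = -4*5 = -20)
(93 + j(D(0, -3)))*V = (93 + 2*2/(-5 + 2))*(-20) = (93 + 2*2/(-3))*(-20) = (93 + 2*2*(-1/3))*(-20) = (93 - 4/3)*(-20) = (275/3)*(-20) = -5500/3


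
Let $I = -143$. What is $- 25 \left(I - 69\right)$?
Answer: $5300$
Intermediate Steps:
$- 25 \left(I - 69\right) = - 25 \left(-143 - 69\right) = \left(-25\right) \left(-212\right) = 5300$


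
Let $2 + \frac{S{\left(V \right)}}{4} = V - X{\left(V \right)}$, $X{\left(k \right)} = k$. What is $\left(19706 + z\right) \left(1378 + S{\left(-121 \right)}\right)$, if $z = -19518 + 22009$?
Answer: $30409890$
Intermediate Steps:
$S{\left(V \right)} = -8$ ($S{\left(V \right)} = -8 + 4 \left(V - V\right) = -8 + 4 \cdot 0 = -8 + 0 = -8$)
$z = 2491$
$\left(19706 + z\right) \left(1378 + S{\left(-121 \right)}\right) = \left(19706 + 2491\right) \left(1378 - 8\right) = 22197 \cdot 1370 = 30409890$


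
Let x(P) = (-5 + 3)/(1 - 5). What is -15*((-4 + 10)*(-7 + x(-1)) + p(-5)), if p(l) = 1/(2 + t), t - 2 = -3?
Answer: 570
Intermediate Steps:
t = -1 (t = 2 - 3 = -1)
p(l) = 1 (p(l) = 1/(2 - 1) = 1/1 = 1)
x(P) = ½ (x(P) = -2/(-4) = -2*(-¼) = ½)
-15*((-4 + 10)*(-7 + x(-1)) + p(-5)) = -15*((-4 + 10)*(-7 + ½) + 1) = -15*(6*(-13/2) + 1) = -15*(-39 + 1) = -15*(-38) = 570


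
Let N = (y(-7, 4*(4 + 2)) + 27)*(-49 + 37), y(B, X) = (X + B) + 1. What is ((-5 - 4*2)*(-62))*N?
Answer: -435240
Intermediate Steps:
y(B, X) = 1 + B + X (y(B, X) = (B + X) + 1 = 1 + B + X)
N = -540 (N = ((1 - 7 + 4*(4 + 2)) + 27)*(-49 + 37) = ((1 - 7 + 4*6) + 27)*(-12) = ((1 - 7 + 24) + 27)*(-12) = (18 + 27)*(-12) = 45*(-12) = -540)
((-5 - 4*2)*(-62))*N = ((-5 - 4*2)*(-62))*(-540) = ((-5 - 8)*(-62))*(-540) = -13*(-62)*(-540) = 806*(-540) = -435240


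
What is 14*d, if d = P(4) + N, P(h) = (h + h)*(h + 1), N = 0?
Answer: 560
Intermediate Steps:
P(h) = 2*h*(1 + h) (P(h) = (2*h)*(1 + h) = 2*h*(1 + h))
d = 40 (d = 2*4*(1 + 4) + 0 = 2*4*5 + 0 = 40 + 0 = 40)
14*d = 14*40 = 560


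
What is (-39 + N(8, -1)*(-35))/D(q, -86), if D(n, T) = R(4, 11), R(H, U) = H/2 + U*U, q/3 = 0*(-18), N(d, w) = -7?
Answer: 206/123 ≈ 1.6748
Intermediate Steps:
q = 0 (q = 3*(0*(-18)) = 3*0 = 0)
R(H, U) = U**2 + H/2 (R(H, U) = H/2 + U**2 = U**2 + H/2)
D(n, T) = 123 (D(n, T) = 11**2 + (1/2)*4 = 121 + 2 = 123)
(-39 + N(8, -1)*(-35))/D(q, -86) = (-39 - 7*(-35))/123 = (-39 + 245)*(1/123) = 206*(1/123) = 206/123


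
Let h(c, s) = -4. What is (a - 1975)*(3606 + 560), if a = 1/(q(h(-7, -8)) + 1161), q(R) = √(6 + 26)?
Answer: -11090223671924/1347889 - 16664*√2/1347889 ≈ -8.2278e+6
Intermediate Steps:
q(R) = 4*√2 (q(R) = √32 = 4*√2)
a = 1/(1161 + 4*√2) (a = 1/(4*√2 + 1161) = 1/(1161 + 4*√2) ≈ 0.00085715)
(a - 1975)*(3606 + 560) = ((1161/1347889 - 4*√2/1347889) - 1975)*(3606 + 560) = (-2662079614/1347889 - 4*√2/1347889)*4166 = -11090223671924/1347889 - 16664*√2/1347889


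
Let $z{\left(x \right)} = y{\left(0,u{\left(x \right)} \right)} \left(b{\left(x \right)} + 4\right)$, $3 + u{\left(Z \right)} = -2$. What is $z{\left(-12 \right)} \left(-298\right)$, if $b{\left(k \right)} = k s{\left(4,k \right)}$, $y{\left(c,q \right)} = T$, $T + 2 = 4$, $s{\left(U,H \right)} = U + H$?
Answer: $-59600$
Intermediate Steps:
$s{\left(U,H \right)} = H + U$
$T = 2$ ($T = -2 + 4 = 2$)
$u{\left(Z \right)} = -5$ ($u{\left(Z \right)} = -3 - 2 = -5$)
$y{\left(c,q \right)} = 2$
$b{\left(k \right)} = k \left(4 + k\right)$ ($b{\left(k \right)} = k \left(k + 4\right) = k \left(4 + k\right)$)
$z{\left(x \right)} = 8 + 2 x \left(4 + x\right)$ ($z{\left(x \right)} = 2 \left(x \left(4 + x\right) + 4\right) = 2 \left(4 + x \left(4 + x\right)\right) = 8 + 2 x \left(4 + x\right)$)
$z{\left(-12 \right)} \left(-298\right) = \left(8 + 2 \left(-12\right) \left(4 - 12\right)\right) \left(-298\right) = \left(8 + 2 \left(-12\right) \left(-8\right)\right) \left(-298\right) = \left(8 + 192\right) \left(-298\right) = 200 \left(-298\right) = -59600$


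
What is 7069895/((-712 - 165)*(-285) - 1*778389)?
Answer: -1009985/75492 ≈ -13.379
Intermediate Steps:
7069895/((-712 - 165)*(-285) - 1*778389) = 7069895/(-877*(-285) - 778389) = 7069895/(249945 - 778389) = 7069895/(-528444) = 7069895*(-1/528444) = -1009985/75492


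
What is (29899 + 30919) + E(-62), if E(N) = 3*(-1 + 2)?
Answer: 60821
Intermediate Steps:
E(N) = 3 (E(N) = 3*1 = 3)
(29899 + 30919) + E(-62) = (29899 + 30919) + 3 = 60818 + 3 = 60821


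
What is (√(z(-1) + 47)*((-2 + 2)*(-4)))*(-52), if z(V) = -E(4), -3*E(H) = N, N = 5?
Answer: 0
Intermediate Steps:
E(H) = -5/3 (E(H) = -⅓*5 = -5/3)
z(V) = 5/3 (z(V) = -1*(-5/3) = 5/3)
(√(z(-1) + 47)*((-2 + 2)*(-4)))*(-52) = (√(5/3 + 47)*((-2 + 2)*(-4)))*(-52) = (√(146/3)*(0*(-4)))*(-52) = ((√438/3)*0)*(-52) = 0*(-52) = 0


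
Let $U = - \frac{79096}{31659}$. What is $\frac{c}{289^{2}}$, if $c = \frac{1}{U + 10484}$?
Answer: $\frac{31659}{27715095821060} \approx 1.1423 \cdot 10^{-9}$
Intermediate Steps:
$U = - \frac{79096}{31659}$ ($U = \left(-79096\right) \frac{1}{31659} = - \frac{79096}{31659} \approx -2.4984$)
$c = \frac{31659}{331833860}$ ($c = \frac{1}{- \frac{79096}{31659} + 10484} = \frac{1}{\frac{331833860}{31659}} = \frac{31659}{331833860} \approx 9.5406 \cdot 10^{-5}$)
$\frac{c}{289^{2}} = \frac{31659}{331833860 \cdot 289^{2}} = \frac{31659}{331833860 \cdot 83521} = \frac{31659}{331833860} \cdot \frac{1}{83521} = \frac{31659}{27715095821060}$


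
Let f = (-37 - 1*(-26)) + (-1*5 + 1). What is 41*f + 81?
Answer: -534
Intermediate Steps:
f = -15 (f = (-37 + 26) + (-5 + 1) = -11 - 4 = -15)
41*f + 81 = 41*(-15) + 81 = -615 + 81 = -534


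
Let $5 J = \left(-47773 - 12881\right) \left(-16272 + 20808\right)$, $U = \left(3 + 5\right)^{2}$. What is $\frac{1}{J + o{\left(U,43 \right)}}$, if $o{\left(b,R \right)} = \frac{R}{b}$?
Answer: $- \frac{320}{17608098601} \approx -1.8173 \cdot 10^{-8}$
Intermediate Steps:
$U = 64$ ($U = 8^{2} = 64$)
$J = - \frac{275126544}{5}$ ($J = \frac{\left(-47773 - 12881\right) \left(-16272 + 20808\right)}{5} = \frac{\left(-60654\right) 4536}{5} = \frac{1}{5} \left(-275126544\right) = - \frac{275126544}{5} \approx -5.5025 \cdot 10^{7}$)
$\frac{1}{J + o{\left(U,43 \right)}} = \frac{1}{- \frac{275126544}{5} + \frac{43}{64}} = \frac{1}{- \frac{17608098601}{320}} = - \frac{320}{17608098601}$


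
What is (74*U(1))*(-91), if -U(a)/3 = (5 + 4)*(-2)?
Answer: -363636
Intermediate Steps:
U(a) = 54 (U(a) = -3*(5 + 4)*(-2) = -27*(-2) = -3*(-18) = 54)
(74*U(1))*(-91) = (74*54)*(-91) = 3996*(-91) = -363636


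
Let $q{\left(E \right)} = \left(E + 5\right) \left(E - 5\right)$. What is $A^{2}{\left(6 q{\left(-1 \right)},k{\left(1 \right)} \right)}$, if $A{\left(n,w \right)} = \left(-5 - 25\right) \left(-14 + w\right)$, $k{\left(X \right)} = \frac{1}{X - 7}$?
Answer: $180625$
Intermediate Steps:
$k{\left(X \right)} = \frac{1}{-7 + X}$
$q{\left(E \right)} = \left(-5 + E\right) \left(5 + E\right)$ ($q{\left(E \right)} = \left(5 + E\right) \left(-5 + E\right) = \left(-5 + E\right) \left(5 + E\right)$)
$A{\left(n,w \right)} = 420 - 30 w$ ($A{\left(n,w \right)} = - 30 \left(-14 + w\right) = 420 - 30 w$)
$A^{2}{\left(6 q{\left(-1 \right)},k{\left(1 \right)} \right)} = \left(420 - \frac{30}{-7 + 1}\right)^{2} = \left(420 - \frac{30}{-6}\right)^{2} = \left(420 - -5\right)^{2} = \left(420 + 5\right)^{2} = 425^{2} = 180625$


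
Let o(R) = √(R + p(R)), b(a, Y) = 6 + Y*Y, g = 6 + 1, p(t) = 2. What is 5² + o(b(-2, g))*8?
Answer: 25 + 8*√57 ≈ 85.399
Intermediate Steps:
g = 7
b(a, Y) = 6 + Y²
o(R) = √(2 + R) (o(R) = √(R + 2) = √(2 + R))
5² + o(b(-2, g))*8 = 5² + √(2 + (6 + 7²))*8 = 25 + √(2 + (6 + 49))*8 = 25 + √(2 + 55)*8 = 25 + √57*8 = 25 + 8*√57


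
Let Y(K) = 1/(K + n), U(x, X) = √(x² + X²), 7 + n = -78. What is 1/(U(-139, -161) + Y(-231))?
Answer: 316/4517685151 + 99856*√45242/4517685151 ≈ 0.0047015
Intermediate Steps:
n = -85 (n = -7 - 78 = -85)
U(x, X) = √(X² + x²)
Y(K) = 1/(-85 + K) (Y(K) = 1/(K - 85) = 1/(-85 + K))
1/(U(-139, -161) + Y(-231)) = 1/(√((-161)² + (-139)²) + 1/(-85 - 231)) = 1/(√(25921 + 19321) + 1/(-316)) = 1/(√45242 - 1/316) = 1/(-1/316 + √45242)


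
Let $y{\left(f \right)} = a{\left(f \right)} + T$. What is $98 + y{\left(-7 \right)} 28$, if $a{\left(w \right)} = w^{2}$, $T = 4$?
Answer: $1582$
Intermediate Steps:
$y{\left(f \right)} = 4 + f^{2}$ ($y{\left(f \right)} = f^{2} + 4 = 4 + f^{2}$)
$98 + y{\left(-7 \right)} 28 = 98 + \left(4 + \left(-7\right)^{2}\right) 28 = 98 + \left(4 + 49\right) 28 = 98 + 53 \cdot 28 = 98 + 1484 = 1582$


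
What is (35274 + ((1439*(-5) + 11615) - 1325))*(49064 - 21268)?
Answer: 1066504724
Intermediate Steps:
(35274 + ((1439*(-5) + 11615) - 1325))*(49064 - 21268) = (35274 + ((-7195 + 11615) - 1325))*27796 = (35274 + (4420 - 1325))*27796 = (35274 + 3095)*27796 = 38369*27796 = 1066504724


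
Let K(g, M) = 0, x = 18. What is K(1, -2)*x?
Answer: 0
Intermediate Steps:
K(1, -2)*x = 0*18 = 0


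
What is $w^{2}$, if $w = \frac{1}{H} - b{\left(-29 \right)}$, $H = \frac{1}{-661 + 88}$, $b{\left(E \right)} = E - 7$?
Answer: $288369$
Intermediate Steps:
$b{\left(E \right)} = -7 + E$ ($b{\left(E \right)} = E - 7 = -7 + E$)
$H = - \frac{1}{573}$ ($H = \frac{1}{-573} = - \frac{1}{573} \approx -0.0017452$)
$w = -537$ ($w = \frac{1}{- \frac{1}{573}} - \left(-7 - 29\right) = -573 - -36 = -573 + 36 = -537$)
$w^{2} = \left(-537\right)^{2} = 288369$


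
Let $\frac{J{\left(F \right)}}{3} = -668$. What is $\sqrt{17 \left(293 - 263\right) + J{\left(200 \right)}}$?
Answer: $3 i \sqrt{166} \approx 38.652 i$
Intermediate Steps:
$J{\left(F \right)} = -2004$ ($J{\left(F \right)} = 3 \left(-668\right) = -2004$)
$\sqrt{17 \left(293 - 263\right) + J{\left(200 \right)}} = \sqrt{17 \left(293 - 263\right) - 2004} = \sqrt{17 \cdot 30 - 2004} = \sqrt{510 - 2004} = \sqrt{-1494} = 3 i \sqrt{166}$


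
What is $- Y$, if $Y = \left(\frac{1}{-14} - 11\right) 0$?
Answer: $0$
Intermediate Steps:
$Y = 0$ ($Y = \left(- \frac{1}{14} - 11\right) 0 = \left(- \frac{155}{14}\right) 0 = 0$)
$- Y = \left(-1\right) 0 = 0$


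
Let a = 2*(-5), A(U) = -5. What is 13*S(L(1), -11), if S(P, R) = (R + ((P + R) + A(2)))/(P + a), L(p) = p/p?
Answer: 338/9 ≈ 37.556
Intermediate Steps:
L(p) = 1
a = -10
S(P, R) = (-5 + P + 2*R)/(-10 + P) (S(P, R) = (R + ((P + R) - 5))/(P - 10) = (R + (-5 + P + R))/(-10 + P) = (-5 + P + 2*R)/(-10 + P))
13*S(L(1), -11) = 13*((-5 + 1 + 2*(-11))/(-10 + 1)) = 13*((-5 + 1 - 22)/(-9)) = 13*(-⅑*(-26)) = 13*(26/9) = 338/9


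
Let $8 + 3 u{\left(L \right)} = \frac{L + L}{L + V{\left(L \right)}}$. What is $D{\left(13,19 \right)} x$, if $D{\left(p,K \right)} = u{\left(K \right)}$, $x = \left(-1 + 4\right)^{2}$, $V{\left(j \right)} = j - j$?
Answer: $-18$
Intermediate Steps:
$V{\left(j \right)} = 0$
$x = 9$ ($x = 3^{2} = 9$)
$u{\left(L \right)} = -2$ ($u{\left(L \right)} = - \frac{8}{3} + \frac{\left(L + L\right) \frac{1}{L + 0}}{3} = - \frac{8}{3} + \frac{2 L \frac{1}{L}}{3} = - \frac{8}{3} + \frac{1}{3} \cdot 2 = - \frac{8}{3} + \frac{2}{3} = -2$)
$D{\left(p,K \right)} = -2$
$D{\left(13,19 \right)} x = \left(-2\right) 9 = -18$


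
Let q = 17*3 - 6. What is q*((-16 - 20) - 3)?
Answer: -1755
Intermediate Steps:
q = 45 (q = 51 - 6 = 45)
q*((-16 - 20) - 3) = 45*((-16 - 20) - 3) = 45*(-36 - 3) = 45*(-39) = -1755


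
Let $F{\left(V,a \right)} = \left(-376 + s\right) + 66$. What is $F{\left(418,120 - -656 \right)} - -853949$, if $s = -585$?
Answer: $853054$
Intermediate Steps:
$F{\left(V,a \right)} = -895$ ($F{\left(V,a \right)} = \left(-376 - 585\right) + 66 = -961 + 66 = -895$)
$F{\left(418,120 - -656 \right)} - -853949 = -895 - -853949 = -895 + 853949 = 853054$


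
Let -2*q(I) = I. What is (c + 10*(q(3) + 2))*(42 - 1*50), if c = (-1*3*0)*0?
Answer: -40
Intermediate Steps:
q(I) = -I/2
c = 0 (c = -3*0*0 = 0*0 = 0)
(c + 10*(q(3) + 2))*(42 - 1*50) = (0 + 10*(-½*3 + 2))*(42 - 1*50) = (0 + 10*(-3/2 + 2))*(42 - 50) = (0 + 10*(½))*(-8) = (0 + 5)*(-8) = 5*(-8) = -40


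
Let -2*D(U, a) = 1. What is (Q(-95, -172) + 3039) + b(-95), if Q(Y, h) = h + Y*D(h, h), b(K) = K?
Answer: 5639/2 ≈ 2819.5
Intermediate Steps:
D(U, a) = -1/2 (D(U, a) = -1/2*1 = -1/2)
Q(Y, h) = h - Y/2 (Q(Y, h) = h + Y*(-1/2) = h - Y/2)
(Q(-95, -172) + 3039) + b(-95) = ((-172 - 1/2*(-95)) + 3039) - 95 = ((-172 + 95/2) + 3039) - 95 = (-249/2 + 3039) - 95 = 5829/2 - 95 = 5639/2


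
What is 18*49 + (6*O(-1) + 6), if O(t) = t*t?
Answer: 894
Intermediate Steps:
O(t) = t**2
18*49 + (6*O(-1) + 6) = 18*49 + (6*(-1)**2 + 6) = 882 + (6*1 + 6) = 882 + (6 + 6) = 882 + 12 = 894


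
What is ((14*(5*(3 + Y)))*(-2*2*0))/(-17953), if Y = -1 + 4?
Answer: 0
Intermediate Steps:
Y = 3
((14*(5*(3 + Y)))*(-2*2*0))/(-17953) = ((14*(5*(3 + 3)))*(-2*2*0))/(-17953) = ((14*(5*6))*(-4*0))*(-1/17953) = ((14*30)*0)*(-1/17953) = (420*0)*(-1/17953) = 0*(-1/17953) = 0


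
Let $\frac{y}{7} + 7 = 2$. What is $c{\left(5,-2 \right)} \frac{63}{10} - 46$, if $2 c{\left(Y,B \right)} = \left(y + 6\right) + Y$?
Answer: $- \frac{608}{5} \approx -121.6$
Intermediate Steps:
$y = -35$ ($y = -49 + 7 \cdot 2 = -49 + 14 = -35$)
$c{\left(Y,B \right)} = - \frac{29}{2} + \frac{Y}{2}$ ($c{\left(Y,B \right)} = \frac{\left(-35 + 6\right) + Y}{2} = \frac{-29 + Y}{2} = - \frac{29}{2} + \frac{Y}{2}$)
$c{\left(5,-2 \right)} \frac{63}{10} - 46 = \left(- \frac{29}{2} + \frac{1}{2} \cdot 5\right) \frac{63}{10} - 46 = \left(- \frac{29}{2} + \frac{5}{2}\right) 63 \cdot \frac{1}{10} - 46 = \left(-12\right) \frac{63}{10} - 46 = - \frac{378}{5} - 46 = - \frac{608}{5}$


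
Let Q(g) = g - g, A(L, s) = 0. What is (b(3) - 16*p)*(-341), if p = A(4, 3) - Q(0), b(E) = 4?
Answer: -1364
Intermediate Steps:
Q(g) = 0
p = 0 (p = 0 - 1*0 = 0 + 0 = 0)
(b(3) - 16*p)*(-341) = (4 - 16*0)*(-341) = (4 + 0)*(-341) = 4*(-341) = -1364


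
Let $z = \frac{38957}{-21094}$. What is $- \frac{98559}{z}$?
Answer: $\frac{2079003546}{38957} \approx 53367.0$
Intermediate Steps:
$z = - \frac{38957}{21094}$ ($z = 38957 \left(- \frac{1}{21094}\right) = - \frac{38957}{21094} \approx -1.8468$)
$- \frac{98559}{z} = - \frac{98559}{- \frac{38957}{21094}} = \left(-98559\right) \left(- \frac{21094}{38957}\right) = \frac{2079003546}{38957}$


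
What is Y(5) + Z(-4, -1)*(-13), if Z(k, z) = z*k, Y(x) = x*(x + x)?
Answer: -2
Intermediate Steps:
Y(x) = 2*x² (Y(x) = x*(2*x) = 2*x²)
Z(k, z) = k*z
Y(5) + Z(-4, -1)*(-13) = 2*5² - 4*(-1)*(-13) = 2*25 + 4*(-13) = 50 - 52 = -2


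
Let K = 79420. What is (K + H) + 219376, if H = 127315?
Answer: 426111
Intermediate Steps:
(K + H) + 219376 = (79420 + 127315) + 219376 = 206735 + 219376 = 426111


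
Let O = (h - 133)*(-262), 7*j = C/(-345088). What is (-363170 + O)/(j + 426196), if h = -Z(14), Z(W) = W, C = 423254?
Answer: -392122114048/514762726741 ≈ -0.76175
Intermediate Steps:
h = -14 (h = -1*14 = -14)
j = -211627/1207808 (j = (423254/(-345088))/7 = (423254*(-1/345088))/7 = (1/7)*(-211627/172544) = -211627/1207808 ≈ -0.17522)
O = 38514 (O = (-14 - 133)*(-262) = -147*(-262) = 38514)
(-363170 + O)/(j + 426196) = (-363170 + 38514)/(-211627/1207808 + 426196) = -324656/514762726741/1207808 = -324656*1207808/514762726741 = -392122114048/514762726741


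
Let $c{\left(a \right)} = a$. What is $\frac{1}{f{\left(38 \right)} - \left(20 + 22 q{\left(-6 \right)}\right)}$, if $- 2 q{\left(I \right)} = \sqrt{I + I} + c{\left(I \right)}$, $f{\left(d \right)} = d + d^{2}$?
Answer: $\frac{349}{487567} - \frac{11 i \sqrt{3}}{975134} \approx 0.0007158 - 1.9538 \cdot 10^{-5} i$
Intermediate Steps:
$q{\left(I \right)} = - \frac{I}{2} - \frac{\sqrt{2} \sqrt{I}}{2}$ ($q{\left(I \right)} = - \frac{\sqrt{I + I} + I}{2} = - \frac{\sqrt{2 I} + I}{2} = - \frac{\sqrt{2} \sqrt{I} + I}{2} = - \frac{I + \sqrt{2} \sqrt{I}}{2} = - \frac{I}{2} - \frac{\sqrt{2} \sqrt{I}}{2}$)
$\frac{1}{f{\left(38 \right)} - \left(20 + 22 q{\left(-6 \right)}\right)} = \frac{1}{38 \left(1 + 38\right) - \left(20 + 22 \left(\left(- \frac{1}{2}\right) \left(-6\right) - \frac{\sqrt{2} \sqrt{-6}}{2}\right)\right)} = \frac{1}{38 \cdot 39 - \left(20 + 22 \left(3 - \frac{\sqrt{2} i \sqrt{6}}{2}\right)\right)} = \frac{1}{1482 - \left(20 + 22 \left(3 - i \sqrt{3}\right)\right)} = \frac{1}{1482 - \left(86 - 22 i \sqrt{3}\right)} = \frac{1}{1396 + 22 i \sqrt{3}}$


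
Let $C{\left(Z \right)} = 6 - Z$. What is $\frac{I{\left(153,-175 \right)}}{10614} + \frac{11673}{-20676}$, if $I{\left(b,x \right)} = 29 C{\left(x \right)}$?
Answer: $- \frac{88327}{1261236} \approx -0.070032$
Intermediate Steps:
$I{\left(b,x \right)} = 174 - 29 x$ ($I{\left(b,x \right)} = 29 \left(6 - x\right) = 174 - 29 x$)
$\frac{I{\left(153,-175 \right)}}{10614} + \frac{11673}{-20676} = \frac{174 - -5075}{10614} + \frac{11673}{-20676} = \left(174 + 5075\right) \frac{1}{10614} + 11673 \left(- \frac{1}{20676}\right) = 5249 \cdot \frac{1}{10614} - \frac{3891}{6892} = \frac{181}{366} - \frac{3891}{6892} = - \frac{88327}{1261236}$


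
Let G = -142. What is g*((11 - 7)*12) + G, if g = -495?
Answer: -23902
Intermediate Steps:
g*((11 - 7)*12) + G = -495*(11 - 7)*12 - 142 = -1980*12 - 142 = -495*48 - 142 = -23760 - 142 = -23902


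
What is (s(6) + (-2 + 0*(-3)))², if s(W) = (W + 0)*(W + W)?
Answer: 4900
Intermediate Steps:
s(W) = 2*W² (s(W) = W*(2*W) = 2*W²)
(s(6) + (-2 + 0*(-3)))² = (2*6² + (-2 + 0*(-3)))² = (2*36 + (-2 + 0))² = (72 - 2)² = 70² = 4900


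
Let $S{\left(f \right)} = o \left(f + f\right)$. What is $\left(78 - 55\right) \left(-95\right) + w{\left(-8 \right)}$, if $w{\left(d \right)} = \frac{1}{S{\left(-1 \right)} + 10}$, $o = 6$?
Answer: $- \frac{4371}{2} \approx -2185.5$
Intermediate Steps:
$S{\left(f \right)} = 12 f$ ($S{\left(f \right)} = 6 \left(f + f\right) = 6 \cdot 2 f = 12 f$)
$w{\left(d \right)} = - \frac{1}{2}$ ($w{\left(d \right)} = \frac{1}{12 \left(-1\right) + 10} = \frac{1}{-12 + 10} = \frac{1}{-2} = - \frac{1}{2}$)
$\left(78 - 55\right) \left(-95\right) + w{\left(-8 \right)} = \left(78 - 55\right) \left(-95\right) - \frac{1}{2} = 23 \left(-95\right) - \frac{1}{2} = -2185 - \frac{1}{2} = - \frac{4371}{2}$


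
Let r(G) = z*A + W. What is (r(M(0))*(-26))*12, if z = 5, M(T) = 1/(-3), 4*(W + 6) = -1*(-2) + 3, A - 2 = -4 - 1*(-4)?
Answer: -1638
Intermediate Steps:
A = 2 (A = 2 + (-4 - 1*(-4)) = 2 + (-4 + 4) = 2 + 0 = 2)
W = -19/4 (W = -6 + (-1*(-2) + 3)/4 = -6 + (2 + 3)/4 = -6 + (¼)*5 = -6 + 5/4 = -19/4 ≈ -4.7500)
M(T) = -⅓
r(G) = 21/4 (r(G) = 5*2 - 19/4 = 10 - 19/4 = 21/4)
(r(M(0))*(-26))*12 = ((21/4)*(-26))*12 = -273/2*12 = -1638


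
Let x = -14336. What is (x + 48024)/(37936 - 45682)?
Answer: -16844/3873 ≈ -4.3491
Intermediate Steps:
(x + 48024)/(37936 - 45682) = (-14336 + 48024)/(37936 - 45682) = 33688/(-7746) = 33688*(-1/7746) = -16844/3873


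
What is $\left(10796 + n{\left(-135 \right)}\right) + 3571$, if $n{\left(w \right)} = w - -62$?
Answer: $14294$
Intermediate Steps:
$n{\left(w \right)} = 62 + w$ ($n{\left(w \right)} = w + 62 = 62 + w$)
$\left(10796 + n{\left(-135 \right)}\right) + 3571 = \left(10796 + \left(62 - 135\right)\right) + 3571 = \left(10796 - 73\right) + 3571 = 10723 + 3571 = 14294$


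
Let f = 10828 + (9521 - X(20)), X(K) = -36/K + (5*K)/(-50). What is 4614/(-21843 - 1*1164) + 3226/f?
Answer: -16406031/390214058 ≈ -0.042044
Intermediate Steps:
X(K) = -36/K - K/10 (X(K) = -36/K + (5*K)*(-1/50) = -36/K - K/10)
f = 101764/5 (f = 10828 + (9521 - (-36/20 - 1/10*20)) = 10828 + (9521 - (-36*1/20 - 2)) = 10828 + (9521 - (-9/5 - 2)) = 10828 + (9521 - 1*(-19/5)) = 10828 + (9521 + 19/5) = 10828 + 47624/5 = 101764/5 ≈ 20353.)
4614/(-21843 - 1*1164) + 3226/f = 4614/(-21843 - 1*1164) + 3226/(101764/5) = 4614/(-21843 - 1164) + 3226*(5/101764) = 4614/(-23007) + 8065/50882 = 4614*(-1/23007) + 8065/50882 = -1538/7669 + 8065/50882 = -16406031/390214058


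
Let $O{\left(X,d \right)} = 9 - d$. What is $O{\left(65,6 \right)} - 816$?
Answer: $-813$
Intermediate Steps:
$O{\left(65,6 \right)} - 816 = \left(9 - 6\right) - 816 = 3 - 816 = -813$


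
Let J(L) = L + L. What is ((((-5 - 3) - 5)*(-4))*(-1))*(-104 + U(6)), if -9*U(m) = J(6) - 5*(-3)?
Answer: 5564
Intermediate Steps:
J(L) = 2*L
U(m) = -3 (U(m) = -(2*6 - 5*(-3))/9 = -(12 + 15)/9 = -⅑*27 = -3)
((((-5 - 3) - 5)*(-4))*(-1))*(-104 + U(6)) = ((((-5 - 3) - 5)*(-4))*(-1))*(-104 - 3) = (((-8 - 5)*(-4))*(-1))*(-107) = (-13*(-4)*(-1))*(-107) = (52*(-1))*(-107) = -52*(-107) = 5564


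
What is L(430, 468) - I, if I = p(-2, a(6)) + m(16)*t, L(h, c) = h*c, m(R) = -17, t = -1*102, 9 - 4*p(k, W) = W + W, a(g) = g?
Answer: 798027/4 ≈ 1.9951e+5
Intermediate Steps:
p(k, W) = 9/4 - W/2 (p(k, W) = 9/4 - (W + W)/4 = 9/4 - W/2)
t = -102
L(h, c) = c*h
I = 6933/4 (I = (9/4 - ½*6) - 17*(-102) = (9/4 - 3) + 1734 = -¾ + 1734 = 6933/4 ≈ 1733.3)
L(430, 468) - I = 468*430 - 1*6933/4 = 201240 - 6933/4 = 798027/4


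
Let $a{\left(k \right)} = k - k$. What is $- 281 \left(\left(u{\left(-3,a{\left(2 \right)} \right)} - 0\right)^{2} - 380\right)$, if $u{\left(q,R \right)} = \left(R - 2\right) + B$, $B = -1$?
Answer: $104251$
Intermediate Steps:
$a{\left(k \right)} = 0$
$u{\left(q,R \right)} = -3 + R$ ($u{\left(q,R \right)} = \left(R - 2\right) - 1 = \left(-2 + R\right) - 1 = -3 + R$)
$- 281 \left(\left(u{\left(-3,a{\left(2 \right)} \right)} - 0\right)^{2} - 380\right) = - 281 \left(\left(\left(-3 + 0\right) - 0\right)^{2} - 380\right) = - 281 \left(\left(-3 + 0\right)^{2} - 380\right) = - 281 \left(\left(-3\right)^{2} - 380\right) = - 281 \left(9 - 380\right) = \left(-281\right) \left(-371\right) = 104251$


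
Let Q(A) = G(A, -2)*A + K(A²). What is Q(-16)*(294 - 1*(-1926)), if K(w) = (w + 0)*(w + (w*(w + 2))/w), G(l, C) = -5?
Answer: 292294080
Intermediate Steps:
K(w) = w*(2 + 2*w) (K(w) = w*(w + (w*(2 + w))/w) = w*(w + (2 + w)) = w*(2 + 2*w))
Q(A) = -5*A + 2*A²*(1 + A²)
Q(-16)*(294 - 1*(-1926)) = (-16*(-5 + 2*(-16)*(1 + (-16)²)))*(294 - 1*(-1926)) = (-16*(-5 + 2*(-16)*(1 + 256)))*(294 + 1926) = -16*(-5 + 2*(-16)*257)*2220 = -16*(-5 - 8224)*2220 = -16*(-8229)*2220 = 131664*2220 = 292294080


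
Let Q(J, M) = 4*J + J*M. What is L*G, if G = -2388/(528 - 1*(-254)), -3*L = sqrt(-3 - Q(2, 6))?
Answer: 398*I*sqrt(23)/391 ≈ 4.8817*I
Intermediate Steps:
L = -I*sqrt(23)/3 (L = -sqrt(-3 - 2*(4 + 6))/3 = -sqrt(-3 - 2*10)/3 = -sqrt(-3 - 1*20)/3 = -sqrt(-3 - 20)/3 = -I*sqrt(23)/3 ≈ -1.5986*I)
G = -1194/391 (G = -2388/(528 + 254) = -2388/782 = -2388*1/782 = -1194/391 ≈ -3.0537)
L*G = -I*sqrt(23)/3*(-1194/391) = 398*I*sqrt(23)/391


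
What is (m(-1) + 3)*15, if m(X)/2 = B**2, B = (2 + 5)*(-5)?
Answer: 36795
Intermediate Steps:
B = -35 (B = 7*(-5) = -35)
m(X) = 2450 (m(X) = 2*(-35)**2 = 2*1225 = 2450)
(m(-1) + 3)*15 = (2450 + 3)*15 = 2453*15 = 36795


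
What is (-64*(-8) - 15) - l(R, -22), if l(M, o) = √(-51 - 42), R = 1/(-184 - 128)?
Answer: 497 - I*√93 ≈ 497.0 - 9.6436*I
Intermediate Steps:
R = -1/312 (R = 1/(-312) = -1/312 ≈ -0.0032051)
l(M, o) = I*√93 (l(M, o) = √(-93) = I*√93)
(-64*(-8) - 15) - l(R, -22) = (-64*(-8) - 15) - I*√93 = (512 - 15) - I*√93 = 497 - I*√93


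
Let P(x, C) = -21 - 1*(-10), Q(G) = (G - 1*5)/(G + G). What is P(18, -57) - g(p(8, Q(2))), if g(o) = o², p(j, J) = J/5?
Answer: -4409/400 ≈ -11.022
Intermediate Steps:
Q(G) = (-5 + G)/(2*G) (Q(G) = (G - 5)/((2*G)) = (-5 + G)*(1/(2*G)) = (-5 + G)/(2*G))
p(j, J) = J/5 (p(j, J) = J*(⅕) = J/5)
P(x, C) = -11 (P(x, C) = -21 + 10 = -11)
P(18, -57) - g(p(8, Q(2))) = -11 - (((½)*(-5 + 2)/2)/5)² = -11 - (((½)*(½)*(-3))/5)² = -11 - ((⅕)*(-¾))² = -11 - (-3/20)² = -11 - 1*9/400 = -11 - 9/400 = -4409/400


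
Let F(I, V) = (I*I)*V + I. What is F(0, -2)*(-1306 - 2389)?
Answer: 0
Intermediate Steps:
F(I, V) = I + V*I**2 (F(I, V) = I**2*V + I = V*I**2 + I = I + V*I**2)
F(0, -2)*(-1306 - 2389) = (0*(1 + 0*(-2)))*(-1306 - 2389) = (0*(1 + 0))*(-3695) = (0*1)*(-3695) = 0*(-3695) = 0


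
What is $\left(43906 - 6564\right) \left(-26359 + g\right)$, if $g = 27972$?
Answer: $60232646$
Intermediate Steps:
$\left(43906 - 6564\right) \left(-26359 + g\right) = \left(43906 - 6564\right) \left(-26359 + 27972\right) = 37342 \cdot 1613 = 60232646$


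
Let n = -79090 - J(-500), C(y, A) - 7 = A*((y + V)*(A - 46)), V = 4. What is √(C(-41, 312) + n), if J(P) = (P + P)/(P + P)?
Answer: 2*I*√787447 ≈ 1774.8*I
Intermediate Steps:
J(P) = 1 (J(P) = (2*P)/((2*P)) = (2*P)*(1/(2*P)) = 1)
C(y, A) = 7 + A*(-46 + A)*(4 + y) (C(y, A) = 7 + A*((y + 4)*(A - 46)) = 7 + A*((4 + y)*(-46 + A)) = 7 + A*((-46 + A)*(4 + y)) = 7 + A*(-46 + A)*(4 + y))
n = -79091 (n = -79090 - 1*1 = -79090 - 1 = -79091)
√(C(-41, 312) + n) = √((7 - 184*312 + 4*312² - 41*312² - 46*312*(-41)) - 79091) = √((7 - 57408 + 4*97344 - 41*97344 + 588432) - 79091) = √((7 - 57408 + 389376 - 3991104 + 588432) - 79091) = √(-3070697 - 79091) = √(-3149788) = 2*I*√787447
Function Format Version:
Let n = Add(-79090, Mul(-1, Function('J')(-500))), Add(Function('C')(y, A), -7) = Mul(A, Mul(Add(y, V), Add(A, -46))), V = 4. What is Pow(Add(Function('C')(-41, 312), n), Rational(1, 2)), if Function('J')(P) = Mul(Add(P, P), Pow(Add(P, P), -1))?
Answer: Mul(2, I, Pow(787447, Rational(1, 2))) ≈ Mul(1774.8, I)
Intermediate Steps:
Function('J')(P) = 1 (Function('J')(P) = Mul(Mul(2, P), Pow(Mul(2, P), -1)) = Mul(Mul(2, P), Mul(Rational(1, 2), Pow(P, -1))) = 1)
Function('C')(y, A) = Add(7, Mul(A, Add(-46, A), Add(4, y))) (Function('C')(y, A) = Add(7, Mul(A, Mul(Add(y, 4), Add(A, -46)))) = Add(7, Mul(A, Mul(Add(4, y), Add(-46, A)))) = Add(7, Mul(A, Mul(Add(-46, A), Add(4, y)))) = Add(7, Mul(A, Add(-46, A), Add(4, y))))
n = -79091 (n = Add(-79090, Mul(-1, 1)) = Add(-79090, -1) = -79091)
Pow(Add(Function('C')(-41, 312), n), Rational(1, 2)) = Pow(Add(Add(7, Mul(-184, 312), Mul(4, Pow(312, 2)), Mul(-41, Pow(312, 2)), Mul(-46, 312, -41)), -79091), Rational(1, 2)) = Pow(Add(Add(7, -57408, Mul(4, 97344), Mul(-41, 97344), 588432), -79091), Rational(1, 2)) = Pow(Add(Add(7, -57408, 389376, -3991104, 588432), -79091), Rational(1, 2)) = Pow(Add(-3070697, -79091), Rational(1, 2)) = Pow(-3149788, Rational(1, 2)) = Mul(2, I, Pow(787447, Rational(1, 2)))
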